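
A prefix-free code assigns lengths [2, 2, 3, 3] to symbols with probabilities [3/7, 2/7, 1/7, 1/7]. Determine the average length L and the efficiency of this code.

Average length L = Σ p_i × l_i = 2.2857 bits
Entropy H = 1.8424 bits
Efficiency η = H/L × 100% = 80.60%


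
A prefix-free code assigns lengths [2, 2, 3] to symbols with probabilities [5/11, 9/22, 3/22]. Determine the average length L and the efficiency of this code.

Average length L = Σ p_i × l_i = 2.1364 bits
Entropy H = 1.4365 bits
Efficiency η = H/L × 100% = 67.24%


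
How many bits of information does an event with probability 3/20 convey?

Information content I(x) = -log₂(p(x))
I = -log₂(3/20) = -log₂(0.1500)
I = 2.7370 bits


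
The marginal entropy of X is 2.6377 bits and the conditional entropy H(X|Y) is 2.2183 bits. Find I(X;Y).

I(X;Y) = H(X) - H(X|Y)
I(X;Y) = 2.6377 - 2.2183 = 0.4194 bits


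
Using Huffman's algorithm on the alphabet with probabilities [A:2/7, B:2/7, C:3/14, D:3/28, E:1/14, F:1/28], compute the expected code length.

Huffman tree construction:
Combine smallest probabilities repeatedly
Resulting codes:
  A: 10 (length 2)
  B: 11 (length 2)
  C: 00 (length 2)
  D: 010 (length 3)
  E: 0111 (length 4)
  F: 0110 (length 4)
Average length = Σ p(s) × length(s) = 2.3214 bits


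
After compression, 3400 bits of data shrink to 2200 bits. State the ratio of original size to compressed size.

Compression ratio = Original / Compressed
= 3400 / 2200 = 1.55:1


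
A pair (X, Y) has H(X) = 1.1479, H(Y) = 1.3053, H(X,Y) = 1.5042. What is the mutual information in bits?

I(X;Y) = H(X) + H(Y) - H(X,Y)
I(X;Y) = 1.1479 + 1.3053 - 1.5042 = 0.949 bits


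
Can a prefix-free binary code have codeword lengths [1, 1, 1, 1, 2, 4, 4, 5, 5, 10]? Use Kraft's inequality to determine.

Kraft inequality: Σ 2^(-l_i) ≤ 1 for prefix-free code
Calculating: 2^(-1) + 2^(-1) + 2^(-1) + 2^(-1) + 2^(-2) + 2^(-4) + 2^(-4) + 2^(-5) + 2^(-5) + 2^(-10)
= 0.5 + 0.5 + 0.5 + 0.5 + 0.25 + 0.0625 + 0.0625 + 0.03125 + 0.03125 + 0.0009765625
= 2.4385
Since 2.4385 > 1, prefix-free code does not exist


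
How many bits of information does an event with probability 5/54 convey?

Information content I(x) = -log₂(p(x))
I = -log₂(5/54) = -log₂(0.0926)
I = 3.4330 bits


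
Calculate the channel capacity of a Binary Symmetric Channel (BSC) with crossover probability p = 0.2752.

For BSC with error probability p:
C = 1 - H(p) where H(p) is binary entropy
H(0.2752) = -0.2752 × log₂(0.2752) - 0.7248 × log₂(0.7248)
H(p) = 0.8488
C = 1 - 0.8488 = 0.1512 bits/use


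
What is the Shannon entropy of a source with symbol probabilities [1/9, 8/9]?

H(X) = -Σ p(x) log₂ p(x)
  -1/9 × log₂(1/9) = 0.3522
  -8/9 × log₂(8/9) = 0.1510
H(X) = 0.5033 bits


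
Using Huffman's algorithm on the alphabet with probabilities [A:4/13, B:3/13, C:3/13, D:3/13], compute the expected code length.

Huffman tree construction:
Combine smallest probabilities repeatedly
Resulting codes:
  A: 11 (length 2)
  B: 00 (length 2)
  C: 01 (length 2)
  D: 10 (length 2)
Average length = Σ p(s) × length(s) = 2.0000 bits


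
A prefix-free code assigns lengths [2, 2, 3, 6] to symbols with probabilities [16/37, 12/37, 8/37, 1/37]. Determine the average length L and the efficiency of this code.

Average length L = Σ p_i × l_i = 2.3243 bits
Entropy H = 1.6684 bits
Efficiency η = H/L × 100% = 71.78%


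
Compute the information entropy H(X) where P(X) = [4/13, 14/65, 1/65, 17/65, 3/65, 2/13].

H(X) = -Σ p(x) log₂ p(x)
  -4/13 × log₂(4/13) = 0.5232
  -14/65 × log₂(14/65) = 0.4771
  -1/65 × log₂(1/65) = 0.0927
  -17/65 × log₂(17/65) = 0.5061
  -3/65 × log₂(3/65) = 0.2048
  -2/13 × log₂(2/13) = 0.4155
H(X) = 2.2193 bits


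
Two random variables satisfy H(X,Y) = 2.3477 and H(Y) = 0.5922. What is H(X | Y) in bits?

Chain rule: H(X,Y) = H(X|Y) + H(Y)
H(X|Y) = H(X,Y) - H(Y) = 2.3477 - 0.5922 = 1.7555 bits


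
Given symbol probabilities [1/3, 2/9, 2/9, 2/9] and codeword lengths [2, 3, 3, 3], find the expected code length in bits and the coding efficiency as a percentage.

Average length L = Σ p_i × l_i = 2.6667 bits
Entropy H = 1.9749 bits
Efficiency η = H/L × 100% = 74.06%


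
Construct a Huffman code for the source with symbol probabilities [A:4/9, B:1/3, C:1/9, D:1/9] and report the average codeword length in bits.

Huffman tree construction:
Combine smallest probabilities repeatedly
Resulting codes:
  A: 0 (length 1)
  B: 11 (length 2)
  C: 100 (length 3)
  D: 101 (length 3)
Average length = Σ p(s) × length(s) = 1.7778 bits


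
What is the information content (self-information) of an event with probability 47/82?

Information content I(x) = -log₂(p(x))
I = -log₂(47/82) = -log₂(0.5732)
I = 0.8030 bits


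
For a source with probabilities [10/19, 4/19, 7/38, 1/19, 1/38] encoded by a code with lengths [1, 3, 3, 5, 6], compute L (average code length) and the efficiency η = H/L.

Average length L = Σ p_i × l_i = 2.1316 bits
Entropy H = 1.7719 bits
Efficiency η = H/L × 100% = 83.12%


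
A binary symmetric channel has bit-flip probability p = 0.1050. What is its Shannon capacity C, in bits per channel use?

For BSC with error probability p:
C = 1 - H(p) where H(p) is binary entropy
H(0.1050) = -0.1050 × log₂(0.1050) - 0.8950 × log₂(0.8950)
H(p) = 0.4846
C = 1 - 0.4846 = 0.5154 bits/use


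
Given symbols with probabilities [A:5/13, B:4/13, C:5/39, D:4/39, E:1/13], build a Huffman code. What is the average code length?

Huffman tree construction:
Combine smallest probabilities repeatedly
Resulting codes:
  A: 0 (length 1)
  B: 10 (length 2)
  C: 110 (length 3)
  D: 1111 (length 4)
  E: 1110 (length 4)
Average length = Σ p(s) × length(s) = 2.1026 bits


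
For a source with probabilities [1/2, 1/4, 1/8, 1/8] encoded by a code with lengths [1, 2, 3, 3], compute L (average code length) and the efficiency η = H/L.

Average length L = Σ p_i × l_i = 1.7500 bits
Entropy H = 1.7500 bits
Efficiency η = H/L × 100% = 100.00%


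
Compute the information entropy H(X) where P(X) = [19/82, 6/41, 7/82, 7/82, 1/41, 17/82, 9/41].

H(X) = -Σ p(x) log₂ p(x)
  -19/82 × log₂(19/82) = 0.4888
  -6/41 × log₂(6/41) = 0.4057
  -7/82 × log₂(7/82) = 0.3031
  -7/82 × log₂(7/82) = 0.3031
  -1/41 × log₂(1/41) = 0.1307
  -17/82 × log₂(17/82) = 0.4706
  -9/41 × log₂(9/41) = 0.4802
H(X) = 2.5822 bits


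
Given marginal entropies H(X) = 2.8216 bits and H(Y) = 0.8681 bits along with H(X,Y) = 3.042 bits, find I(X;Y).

I(X;Y) = H(X) + H(Y) - H(X,Y)
I(X;Y) = 2.8216 + 0.8681 - 3.042 = 0.6477 bits


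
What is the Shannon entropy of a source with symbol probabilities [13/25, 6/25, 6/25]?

H(X) = -Σ p(x) log₂ p(x)
  -13/25 × log₂(13/25) = 0.4906
  -6/25 × log₂(6/25) = 0.4941
  -6/25 × log₂(6/25) = 0.4941
H(X) = 1.4788 bits


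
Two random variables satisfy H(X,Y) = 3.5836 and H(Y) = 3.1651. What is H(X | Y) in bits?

Chain rule: H(X,Y) = H(X|Y) + H(Y)
H(X|Y) = H(X,Y) - H(Y) = 3.5836 - 3.1651 = 0.4185 bits


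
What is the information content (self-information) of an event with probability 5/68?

Information content I(x) = -log₂(p(x))
I = -log₂(5/68) = -log₂(0.0735)
I = 3.7655 bits


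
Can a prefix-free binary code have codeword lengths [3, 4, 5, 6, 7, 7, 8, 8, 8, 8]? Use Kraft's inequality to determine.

Kraft inequality: Σ 2^(-l_i) ≤ 1 for prefix-free code
Calculating: 2^(-3) + 2^(-4) + 2^(-5) + 2^(-6) + 2^(-7) + 2^(-7) + 2^(-8) + 2^(-8) + 2^(-8) + 2^(-8)
= 0.125 + 0.0625 + 0.03125 + 0.015625 + 0.0078125 + 0.0078125 + 0.00390625 + 0.00390625 + 0.00390625 + 0.00390625
= 0.2656
Since 0.2656 ≤ 1, prefix-free code exists


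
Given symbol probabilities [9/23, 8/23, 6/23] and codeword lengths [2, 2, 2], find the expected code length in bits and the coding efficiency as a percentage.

Average length L = Σ p_i × l_i = 2.0000 bits
Entropy H = 1.5653 bits
Efficiency η = H/L × 100% = 78.27%


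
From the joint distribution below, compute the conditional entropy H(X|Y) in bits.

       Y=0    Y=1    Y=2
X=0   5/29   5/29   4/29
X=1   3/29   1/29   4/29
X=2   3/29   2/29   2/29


H(X|Y) = Σ_y p(y) H(X|Y=y)
  p(Y=0) = 11/29, H(X|Y=0) = 1.5395
  p(Y=1) = 8/29, H(X|Y=1) = 1.2988
  p(Y=2) = 10/29, H(X|Y=2) = 1.5219
H(X|Y) = 0.3793×1.5395 + 0.2759×1.2988 + 0.3448×1.5219 = 1.4670 bits


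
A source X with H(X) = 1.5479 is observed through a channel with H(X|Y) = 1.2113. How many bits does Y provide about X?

I(X;Y) = H(X) - H(X|Y)
I(X;Y) = 1.5479 - 1.2113 = 0.3366 bits


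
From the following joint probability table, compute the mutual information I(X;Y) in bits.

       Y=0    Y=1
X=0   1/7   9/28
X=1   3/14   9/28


H(X) = 0.9963, H(Y) = 0.9403, H(X,Y) = 1.9299
I(X;Y) = H(X) + H(Y) - H(X,Y) = 0.0067 bits


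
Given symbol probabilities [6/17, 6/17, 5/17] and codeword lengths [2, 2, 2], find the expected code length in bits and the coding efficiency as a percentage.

Average length L = Σ p_i × l_i = 2.0000 bits
Entropy H = 1.5799 bits
Efficiency η = H/L × 100% = 78.99%


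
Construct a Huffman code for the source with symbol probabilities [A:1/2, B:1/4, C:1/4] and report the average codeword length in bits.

Huffman tree construction:
Combine smallest probabilities repeatedly
Resulting codes:
  A: 0 (length 1)
  B: 10 (length 2)
  C: 11 (length 2)
Average length = Σ p(s) × length(s) = 1.5000 bits


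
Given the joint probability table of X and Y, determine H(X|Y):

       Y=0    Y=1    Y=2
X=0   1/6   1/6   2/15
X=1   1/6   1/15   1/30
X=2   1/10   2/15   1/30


H(X|Y) = Σ_y p(y) H(X|Y=y)
  p(Y=0) = 13/30, H(X|Y=0) = 1.5486
  p(Y=1) = 11/30, H(X|Y=1) = 1.4949
  p(Y=2) = 1/5, H(X|Y=2) = 1.2516
H(X|Y) = 0.4333×1.5486 + 0.3667×1.4949 + 0.2000×1.2516 = 1.4695 bits


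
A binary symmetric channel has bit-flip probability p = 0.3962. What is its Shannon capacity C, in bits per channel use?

For BSC with error probability p:
C = 1 - H(p) where H(p) is binary entropy
H(0.3962) = -0.3962 × log₂(0.3962) - 0.6038 × log₂(0.6038)
H(p) = 0.9687
C = 1 - 0.9687 = 0.0313 bits/use


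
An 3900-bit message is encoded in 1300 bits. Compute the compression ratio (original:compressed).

Compression ratio = Original / Compressed
= 3900 / 1300 = 3.00:1


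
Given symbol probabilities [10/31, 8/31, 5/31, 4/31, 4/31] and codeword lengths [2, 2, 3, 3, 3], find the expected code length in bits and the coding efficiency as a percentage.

Average length L = Σ p_i × l_i = 2.4194 bits
Entropy H = 2.2178 bits
Efficiency η = H/L × 100% = 91.67%


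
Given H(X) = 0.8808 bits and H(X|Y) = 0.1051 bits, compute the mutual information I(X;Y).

I(X;Y) = H(X) - H(X|Y)
I(X;Y) = 0.8808 - 0.1051 = 0.7757 bits


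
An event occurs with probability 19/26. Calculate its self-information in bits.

Information content I(x) = -log₂(p(x))
I = -log₂(19/26) = -log₂(0.7308)
I = 0.4525 bits


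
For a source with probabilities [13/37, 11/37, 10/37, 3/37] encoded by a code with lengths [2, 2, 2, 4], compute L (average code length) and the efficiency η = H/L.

Average length L = Σ p_i × l_i = 2.1622 bits
Entropy H = 1.8545 bits
Efficiency η = H/L × 100% = 85.77%


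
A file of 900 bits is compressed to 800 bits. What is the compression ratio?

Compression ratio = Original / Compressed
= 900 / 800 = 1.12:1


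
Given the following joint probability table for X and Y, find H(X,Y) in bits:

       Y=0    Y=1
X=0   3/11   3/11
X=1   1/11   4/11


H(X,Y) = -Σ p(x,y) log₂ p(x,y)
  p(0,0)=3/11: -0.2727 × log₂(0.2727) = 0.5112
  p(0,1)=3/11: -0.2727 × log₂(0.2727) = 0.5112
  p(1,0)=1/11: -0.0909 × log₂(0.0909) = 0.3145
  p(1,1)=4/11: -0.3636 × log₂(0.3636) = 0.5307
H(X,Y) = 1.8676 bits


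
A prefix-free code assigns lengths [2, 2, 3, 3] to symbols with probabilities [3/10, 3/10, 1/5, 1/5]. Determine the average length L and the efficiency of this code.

Average length L = Σ p_i × l_i = 2.4000 bits
Entropy H = 1.9710 bits
Efficiency η = H/L × 100% = 82.12%


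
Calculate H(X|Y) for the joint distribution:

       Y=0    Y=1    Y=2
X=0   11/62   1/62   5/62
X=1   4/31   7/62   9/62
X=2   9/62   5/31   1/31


H(X|Y) = Σ_y p(y) H(X|Y=y)
  p(Y=0) = 14/31, H(X|Y=0) = 1.5722
  p(Y=1) = 9/31, H(X|Y=1) = 1.2327
  p(Y=2) = 8/31, H(X|Y=2) = 1.3663
H(X|Y) = 0.4516×1.5722 + 0.2903×1.2327 + 0.2581×1.3663 = 1.4205 bits


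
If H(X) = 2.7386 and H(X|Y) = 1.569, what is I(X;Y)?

I(X;Y) = H(X) - H(X|Y)
I(X;Y) = 2.7386 - 1.569 = 1.1696 bits


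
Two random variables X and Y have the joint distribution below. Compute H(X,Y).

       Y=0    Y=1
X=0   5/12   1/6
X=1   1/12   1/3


H(X,Y) = -Σ p(x,y) log₂ p(x,y)
  p(0,0)=5/12: -0.4167 × log₂(0.4167) = 0.5263
  p(0,1)=1/6: -0.1667 × log₂(0.1667) = 0.4308
  p(1,0)=1/12: -0.0833 × log₂(0.0833) = 0.2987
  p(1,1)=1/3: -0.3333 × log₂(0.3333) = 0.5283
H(X,Y) = 1.7842 bits


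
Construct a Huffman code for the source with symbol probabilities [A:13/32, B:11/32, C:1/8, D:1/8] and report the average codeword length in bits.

Huffman tree construction:
Combine smallest probabilities repeatedly
Resulting codes:
  A: 0 (length 1)
  B: 11 (length 2)
  C: 100 (length 3)
  D: 101 (length 3)
Average length = Σ p(s) × length(s) = 1.8438 bits


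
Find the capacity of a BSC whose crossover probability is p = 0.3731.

For BSC with error probability p:
C = 1 - H(p) where H(p) is binary entropy
H(0.3731) = -0.3731 × log₂(0.3731) - 0.6269 × log₂(0.6269)
H(p) = 0.9530
C = 1 - 0.9530 = 0.0470 bits/use


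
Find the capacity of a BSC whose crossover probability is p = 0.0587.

For BSC with error probability p:
C = 1 - H(p) where H(p) is binary entropy
H(0.0587) = -0.0587 × log₂(0.0587) - 0.9413 × log₂(0.9413)
H(p) = 0.3223
C = 1 - 0.3223 = 0.6777 bits/use


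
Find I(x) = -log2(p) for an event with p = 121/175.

Information content I(x) = -log₂(p(x))
I = -log₂(121/175) = -log₂(0.6914)
I = 0.5323 bits


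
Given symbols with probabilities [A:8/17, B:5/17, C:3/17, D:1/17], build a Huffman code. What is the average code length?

Huffman tree construction:
Combine smallest probabilities repeatedly
Resulting codes:
  A: 0 (length 1)
  B: 11 (length 2)
  C: 101 (length 3)
  D: 100 (length 3)
Average length = Σ p(s) × length(s) = 1.7647 bits


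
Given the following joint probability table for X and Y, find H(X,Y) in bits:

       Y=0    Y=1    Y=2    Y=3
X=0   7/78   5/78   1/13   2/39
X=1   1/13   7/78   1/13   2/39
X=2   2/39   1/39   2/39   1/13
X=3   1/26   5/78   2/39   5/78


H(X,Y) = -Σ p(x,y) log₂ p(x,y)
  p(0,0)=7/78: -0.0897 × log₂(0.0897) = 0.3121
  p(0,1)=5/78: -0.0641 × log₂(0.0641) = 0.2541
  p(0,2)=1/13: -0.0769 × log₂(0.0769) = 0.2846
  p(0,3)=2/39: -0.0513 × log₂(0.0513) = 0.2198
  p(1,0)=1/13: -0.0769 × log₂(0.0769) = 0.2846
  p(1,1)=7/78: -0.0897 × log₂(0.0897) = 0.3121
  p(1,2)=1/13: -0.0769 × log₂(0.0769) = 0.2846
  p(1,3)=2/39: -0.0513 × log₂(0.0513) = 0.2198
  p(2,0)=2/39: -0.0513 × log₂(0.0513) = 0.2198
  p(2,1)=1/39: -0.0256 × log₂(0.0256) = 0.1355
  p(2,2)=2/39: -0.0513 × log₂(0.0513) = 0.2198
  p(2,3)=1/13: -0.0769 × log₂(0.0769) = 0.2846
  p(3,0)=1/26: -0.0385 × log₂(0.0385) = 0.1808
  p(3,1)=5/78: -0.0641 × log₂(0.0641) = 0.2541
  p(3,2)=2/39: -0.0513 × log₂(0.0513) = 0.2198
  p(3,3)=5/78: -0.0641 × log₂(0.0641) = 0.2541
H(X,Y) = 3.9402 bits


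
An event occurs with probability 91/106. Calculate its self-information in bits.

Information content I(x) = -log₂(p(x))
I = -log₂(91/106) = -log₂(0.8585)
I = 0.2201 bits


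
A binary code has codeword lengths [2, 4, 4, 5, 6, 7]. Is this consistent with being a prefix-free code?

Kraft inequality: Σ 2^(-l_i) ≤ 1 for prefix-free code
Calculating: 2^(-2) + 2^(-4) + 2^(-4) + 2^(-5) + 2^(-6) + 2^(-7)
= 0.25 + 0.0625 + 0.0625 + 0.03125 + 0.015625 + 0.0078125
= 0.4297
Since 0.4297 ≤ 1, prefix-free code exists


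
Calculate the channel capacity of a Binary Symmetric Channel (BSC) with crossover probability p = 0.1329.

For BSC with error probability p:
C = 1 - H(p) where H(p) is binary entropy
H(0.1329) = -0.1329 × log₂(0.1329) - 0.8671 × log₂(0.8671)
H(p) = 0.5653
C = 1 - 0.5653 = 0.4347 bits/use


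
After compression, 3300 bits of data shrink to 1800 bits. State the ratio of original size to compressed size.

Compression ratio = Original / Compressed
= 3300 / 1800 = 1.83:1


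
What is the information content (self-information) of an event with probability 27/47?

Information content I(x) = -log₂(p(x))
I = -log₂(27/47) = -log₂(0.5745)
I = 0.7997 bits


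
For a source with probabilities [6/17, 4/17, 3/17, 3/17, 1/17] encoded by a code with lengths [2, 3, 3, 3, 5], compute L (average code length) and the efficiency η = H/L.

Average length L = Σ p_i × l_i = 2.7647 bits
Entropy H = 2.1451 bits
Efficiency η = H/L × 100% = 77.59%


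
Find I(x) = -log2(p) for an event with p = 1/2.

Information content I(x) = -log₂(p(x))
I = -log₂(1/2) = -log₂(0.5000)
I = 1.0000 bits


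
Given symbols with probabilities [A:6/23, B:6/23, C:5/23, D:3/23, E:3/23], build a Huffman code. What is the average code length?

Huffman tree construction:
Combine smallest probabilities repeatedly
Resulting codes:
  A: 01 (length 2)
  B: 10 (length 2)
  C: 00 (length 2)
  D: 110 (length 3)
  E: 111 (length 3)
Average length = Σ p(s) × length(s) = 2.2609 bits


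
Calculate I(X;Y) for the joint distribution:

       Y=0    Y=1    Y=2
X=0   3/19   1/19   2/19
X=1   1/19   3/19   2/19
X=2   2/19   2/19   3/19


H(X) = 1.5810, H(Y) = 1.5810, H(X,Y) = 3.0761
I(X;Y) = H(X) + H(Y) - H(X,Y) = 0.0860 bits


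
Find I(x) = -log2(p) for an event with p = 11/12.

Information content I(x) = -log₂(p(x))
I = -log₂(11/12) = -log₂(0.9167)
I = 0.1255 bits


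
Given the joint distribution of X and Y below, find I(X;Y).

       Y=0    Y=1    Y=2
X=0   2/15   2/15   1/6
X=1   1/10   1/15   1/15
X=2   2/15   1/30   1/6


H(X) = 1.5410, H(Y) = 1.5494, H(X,Y) = 3.0411
I(X;Y) = H(X) + H(Y) - H(X,Y) = 0.0493 bits


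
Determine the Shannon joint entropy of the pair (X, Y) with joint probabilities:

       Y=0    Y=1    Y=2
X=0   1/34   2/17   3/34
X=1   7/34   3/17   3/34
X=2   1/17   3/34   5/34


H(X,Y) = -Σ p(x,y) log₂ p(x,y)
  p(0,0)=1/34: -0.0294 × log₂(0.0294) = 0.1496
  p(0,1)=2/17: -0.1176 × log₂(0.1176) = 0.3632
  p(0,2)=3/34: -0.0882 × log₂(0.0882) = 0.3090
  p(1,0)=7/34: -0.2059 × log₂(0.2059) = 0.4694
  p(1,1)=3/17: -0.1765 × log₂(0.1765) = 0.4416
  p(1,2)=3/34: -0.0882 × log₂(0.0882) = 0.3090
  p(2,0)=1/17: -0.0588 × log₂(0.0588) = 0.2404
  p(2,1)=3/34: -0.0882 × log₂(0.0882) = 0.3090
  p(2,2)=5/34: -0.1471 × log₂(0.1471) = 0.4067
H(X,Y) = 2.9982 bits


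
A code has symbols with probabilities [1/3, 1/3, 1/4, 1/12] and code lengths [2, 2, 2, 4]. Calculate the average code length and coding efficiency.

Average length L = Σ p_i × l_i = 2.1667 bits
Entropy H = 1.8554 bits
Efficiency η = H/L × 100% = 85.63%


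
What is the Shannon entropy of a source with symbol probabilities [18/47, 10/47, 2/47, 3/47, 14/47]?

H(X) = -Σ p(x) log₂ p(x)
  -18/47 × log₂(18/47) = 0.5303
  -10/47 × log₂(10/47) = 0.4750
  -2/47 × log₂(2/47) = 0.1938
  -3/47 × log₂(3/47) = 0.2534
  -14/47 × log₂(14/47) = 0.5205
H(X) = 1.9730 bits


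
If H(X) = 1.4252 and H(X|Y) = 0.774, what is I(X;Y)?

I(X;Y) = H(X) - H(X|Y)
I(X;Y) = 1.4252 - 0.774 = 0.6512 bits


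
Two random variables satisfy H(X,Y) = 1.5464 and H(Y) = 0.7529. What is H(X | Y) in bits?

Chain rule: H(X,Y) = H(X|Y) + H(Y)
H(X|Y) = H(X,Y) - H(Y) = 1.5464 - 0.7529 = 0.7935 bits


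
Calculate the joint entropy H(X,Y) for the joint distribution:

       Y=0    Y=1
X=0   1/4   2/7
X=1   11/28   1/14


H(X,Y) = -Σ p(x,y) log₂ p(x,y)
  p(0,0)=1/4: -0.2500 × log₂(0.2500) = 0.5000
  p(0,1)=2/7: -0.2857 × log₂(0.2857) = 0.5164
  p(1,0)=11/28: -0.3929 × log₂(0.3929) = 0.5295
  p(1,1)=1/14: -0.0714 × log₂(0.0714) = 0.2720
H(X,Y) = 1.8179 bits


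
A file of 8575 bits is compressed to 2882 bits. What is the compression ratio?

Compression ratio = Original / Compressed
= 8575 / 2882 = 2.98:1


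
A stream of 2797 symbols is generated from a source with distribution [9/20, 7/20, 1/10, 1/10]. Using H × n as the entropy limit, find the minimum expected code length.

Entropy H = 1.7129 bits/symbol
Minimum bits = H × n = 1.7129 × 2797
= 4790.95 bits


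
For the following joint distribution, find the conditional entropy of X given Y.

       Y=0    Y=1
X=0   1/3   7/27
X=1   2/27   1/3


H(X|Y) = Σ_y p(y) H(X|Y=y)
  p(Y=0) = 11/27, H(X|Y=0) = 0.6840
  p(Y=1) = 16/27, H(X|Y=1) = 0.9887
H(X|Y) = 0.4074×0.6840 + 0.5926×0.9887 = 0.8646 bits


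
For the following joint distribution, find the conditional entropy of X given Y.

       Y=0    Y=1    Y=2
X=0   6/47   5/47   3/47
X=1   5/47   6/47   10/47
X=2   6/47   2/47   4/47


H(X|Y) = Σ_y p(y) H(X|Y=y)
  p(Y=0) = 17/47, H(X|Y=0) = 1.5799
  p(Y=1) = 13/47, H(X|Y=1) = 1.4605
  p(Y=2) = 17/47, H(X|Y=2) = 1.3831
H(X|Y) = 0.3617×1.5799 + 0.2766×1.4605 + 0.3617×1.3831 = 1.4757 bits


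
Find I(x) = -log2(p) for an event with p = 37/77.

Information content I(x) = -log₂(p(x))
I = -log₂(37/77) = -log₂(0.4805)
I = 1.0573 bits


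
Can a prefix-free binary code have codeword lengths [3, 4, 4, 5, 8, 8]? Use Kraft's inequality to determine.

Kraft inequality: Σ 2^(-l_i) ≤ 1 for prefix-free code
Calculating: 2^(-3) + 2^(-4) + 2^(-4) + 2^(-5) + 2^(-8) + 2^(-8)
= 0.125 + 0.0625 + 0.0625 + 0.03125 + 0.00390625 + 0.00390625
= 0.2891
Since 0.2891 ≤ 1, prefix-free code exists


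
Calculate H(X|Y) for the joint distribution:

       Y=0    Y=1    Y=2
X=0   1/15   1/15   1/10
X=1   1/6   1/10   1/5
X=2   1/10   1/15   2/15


H(X|Y) = Σ_y p(y) H(X|Y=y)
  p(Y=0) = 1/3, H(X|Y=0) = 1.4855
  p(Y=1) = 7/30, H(X|Y=1) = 1.5567
  p(Y=2) = 13/30, H(X|Y=2) = 1.5262
H(X|Y) = 0.3333×1.4855 + 0.2333×1.5567 + 0.4333×1.5262 = 1.5197 bits


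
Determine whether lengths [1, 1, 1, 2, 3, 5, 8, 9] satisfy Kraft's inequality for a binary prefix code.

Kraft inequality: Σ 2^(-l_i) ≤ 1 for prefix-free code
Calculating: 2^(-1) + 2^(-1) + 2^(-1) + 2^(-2) + 2^(-3) + 2^(-5) + 2^(-8) + 2^(-9)
= 0.5 + 0.5 + 0.5 + 0.25 + 0.125 + 0.03125 + 0.00390625 + 0.001953125
= 1.9121
Since 1.9121 > 1, prefix-free code does not exist


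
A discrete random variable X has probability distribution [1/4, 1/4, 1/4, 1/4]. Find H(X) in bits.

H(X) = -Σ p(x) log₂ p(x)
  -1/4 × log₂(1/4) = 0.5000
  -1/4 × log₂(1/4) = 0.5000
  -1/4 × log₂(1/4) = 0.5000
  -1/4 × log₂(1/4) = 0.5000
H(X) = 2.0000 bits


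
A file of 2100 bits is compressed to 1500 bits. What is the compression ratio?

Compression ratio = Original / Compressed
= 2100 / 1500 = 1.40:1


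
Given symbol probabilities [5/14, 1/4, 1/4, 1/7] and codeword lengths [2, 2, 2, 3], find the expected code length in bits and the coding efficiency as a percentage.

Average length L = Σ p_i × l_i = 2.1429 bits
Entropy H = 1.9316 bits
Efficiency η = H/L × 100% = 90.14%


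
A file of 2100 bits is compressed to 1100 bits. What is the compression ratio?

Compression ratio = Original / Compressed
= 2100 / 1100 = 1.91:1


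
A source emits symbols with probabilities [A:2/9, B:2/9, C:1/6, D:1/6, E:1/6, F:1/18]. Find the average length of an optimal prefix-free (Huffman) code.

Huffman tree construction:
Combine smallest probabilities repeatedly
Resulting codes:
  A: 00 (length 2)
  B: 01 (length 2)
  C: 101 (length 3)
  D: 110 (length 3)
  E: 111 (length 3)
  F: 100 (length 3)
Average length = Σ p(s) × length(s) = 2.5556 bits


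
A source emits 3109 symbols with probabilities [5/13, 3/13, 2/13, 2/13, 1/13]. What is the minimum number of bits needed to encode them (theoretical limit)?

Entropy H = 2.1339 bits/symbol
Minimum bits = H × n = 2.1339 × 3109
= 6634.41 bits


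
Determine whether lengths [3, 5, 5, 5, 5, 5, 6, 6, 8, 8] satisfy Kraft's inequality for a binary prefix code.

Kraft inequality: Σ 2^(-l_i) ≤ 1 for prefix-free code
Calculating: 2^(-3) + 2^(-5) + 2^(-5) + 2^(-5) + 2^(-5) + 2^(-5) + 2^(-6) + 2^(-6) + 2^(-8) + 2^(-8)
= 0.125 + 0.03125 + 0.03125 + 0.03125 + 0.03125 + 0.03125 + 0.015625 + 0.015625 + 0.00390625 + 0.00390625
= 0.3203
Since 0.3203 ≤ 1, prefix-free code exists


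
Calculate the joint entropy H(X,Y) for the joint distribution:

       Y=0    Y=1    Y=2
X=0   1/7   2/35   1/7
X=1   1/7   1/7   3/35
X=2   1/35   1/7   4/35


H(X,Y) = -Σ p(x,y) log₂ p(x,y)
  p(0,0)=1/7: -0.1429 × log₂(0.1429) = 0.4011
  p(0,1)=2/35: -0.0571 × log₂(0.0571) = 0.2360
  p(0,2)=1/7: -0.1429 × log₂(0.1429) = 0.4011
  p(1,0)=1/7: -0.1429 × log₂(0.1429) = 0.4011
  p(1,1)=1/7: -0.1429 × log₂(0.1429) = 0.4011
  p(1,2)=3/35: -0.0857 × log₂(0.0857) = 0.3038
  p(2,0)=1/35: -0.0286 × log₂(0.0286) = 0.1466
  p(2,1)=1/7: -0.1429 × log₂(0.1429) = 0.4011
  p(2,2)=4/35: -0.1143 × log₂(0.1143) = 0.3576
H(X,Y) = 3.0492 bits


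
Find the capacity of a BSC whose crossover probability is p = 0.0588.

For BSC with error probability p:
C = 1 - H(p) where H(p) is binary entropy
H(0.0588) = -0.0588 × log₂(0.0588) - 0.9412 × log₂(0.9412)
H(p) = 0.3227
C = 1 - 0.3227 = 0.6773 bits/use


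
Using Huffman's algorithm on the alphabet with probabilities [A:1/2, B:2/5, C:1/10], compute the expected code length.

Huffman tree construction:
Combine smallest probabilities repeatedly
Resulting codes:
  A: 0 (length 1)
  B: 11 (length 2)
  C: 10 (length 2)
Average length = Σ p(s) × length(s) = 1.5000 bits


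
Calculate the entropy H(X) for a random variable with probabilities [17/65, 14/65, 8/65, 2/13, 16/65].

H(X) = -Σ p(x) log₂ p(x)
  -17/65 × log₂(17/65) = 0.5061
  -14/65 × log₂(14/65) = 0.4771
  -8/65 × log₂(8/65) = 0.3720
  -2/13 × log₂(2/13) = 0.4155
  -16/65 × log₂(16/65) = 0.4978
H(X) = 2.2684 bits


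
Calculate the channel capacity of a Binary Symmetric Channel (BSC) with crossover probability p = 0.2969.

For BSC with error probability p:
C = 1 - H(p) where H(p) is binary entropy
H(0.2969) = -0.2969 × log₂(0.2969) - 0.7031 × log₂(0.7031)
H(p) = 0.8775
C = 1 - 0.8775 = 0.1225 bits/use


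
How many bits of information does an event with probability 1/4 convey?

Information content I(x) = -log₂(p(x))
I = -log₂(1/4) = -log₂(0.2500)
I = 2.0000 bits


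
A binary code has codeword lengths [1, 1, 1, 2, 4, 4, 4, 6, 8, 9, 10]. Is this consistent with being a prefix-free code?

Kraft inequality: Σ 2^(-l_i) ≤ 1 for prefix-free code
Calculating: 2^(-1) + 2^(-1) + 2^(-1) + 2^(-2) + 2^(-4) + 2^(-4) + 2^(-4) + 2^(-6) + 2^(-8) + 2^(-9) + 2^(-10)
= 0.5 + 0.5 + 0.5 + 0.25 + 0.0625 + 0.0625 + 0.0625 + 0.015625 + 0.00390625 + 0.001953125 + 0.0009765625
= 1.9600
Since 1.9600 > 1, prefix-free code does not exist


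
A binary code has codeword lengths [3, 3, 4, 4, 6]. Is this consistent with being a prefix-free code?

Kraft inequality: Σ 2^(-l_i) ≤ 1 for prefix-free code
Calculating: 2^(-3) + 2^(-3) + 2^(-4) + 2^(-4) + 2^(-6)
= 0.125 + 0.125 + 0.0625 + 0.0625 + 0.015625
= 0.3906
Since 0.3906 ≤ 1, prefix-free code exists


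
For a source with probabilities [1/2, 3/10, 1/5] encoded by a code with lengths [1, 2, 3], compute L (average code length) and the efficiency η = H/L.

Average length L = Σ p_i × l_i = 1.7000 bits
Entropy H = 1.4855 bits
Efficiency η = H/L × 100% = 87.38%


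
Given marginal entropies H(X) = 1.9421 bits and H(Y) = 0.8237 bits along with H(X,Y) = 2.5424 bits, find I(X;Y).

I(X;Y) = H(X) + H(Y) - H(X,Y)
I(X;Y) = 1.9421 + 0.8237 - 2.5424 = 0.2234 bits


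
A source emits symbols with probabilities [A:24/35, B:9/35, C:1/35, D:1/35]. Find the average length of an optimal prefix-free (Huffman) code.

Huffman tree construction:
Combine smallest probabilities repeatedly
Resulting codes:
  A: 1 (length 1)
  B: 01 (length 2)
  C: 000 (length 3)
  D: 001 (length 3)
Average length = Σ p(s) × length(s) = 1.3714 bits


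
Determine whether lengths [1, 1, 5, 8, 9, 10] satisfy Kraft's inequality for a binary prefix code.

Kraft inequality: Σ 2^(-l_i) ≤ 1 for prefix-free code
Calculating: 2^(-1) + 2^(-1) + 2^(-5) + 2^(-8) + 2^(-9) + 2^(-10)
= 0.5 + 0.5 + 0.03125 + 0.00390625 + 0.001953125 + 0.0009765625
= 1.0381
Since 1.0381 > 1, prefix-free code does not exist


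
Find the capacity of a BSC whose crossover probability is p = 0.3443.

For BSC with error probability p:
C = 1 - H(p) where H(p) is binary entropy
H(0.3443) = -0.3443 × log₂(0.3443) - 0.6557 × log₂(0.6557)
H(p) = 0.9289
C = 1 - 0.9289 = 0.0711 bits/use


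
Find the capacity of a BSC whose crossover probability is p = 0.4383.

For BSC with error probability p:
C = 1 - H(p) where H(p) is binary entropy
H(0.4383) = -0.4383 × log₂(0.4383) - 0.5617 × log₂(0.5617)
H(p) = 0.9890
C = 1 - 0.9890 = 0.0110 bits/use


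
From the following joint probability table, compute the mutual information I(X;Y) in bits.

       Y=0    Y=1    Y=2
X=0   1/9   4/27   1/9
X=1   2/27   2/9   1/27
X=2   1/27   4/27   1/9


H(X) = 1.5790, H(Y) = 1.4784, H(X,Y) = 2.9855
I(X;Y) = H(X) + H(Y) - H(X,Y) = 0.0720 bits


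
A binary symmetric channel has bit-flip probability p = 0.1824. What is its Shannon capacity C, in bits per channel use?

For BSC with error probability p:
C = 1 - H(p) where H(p) is binary entropy
H(0.1824) = -0.1824 × log₂(0.1824) - 0.8176 × log₂(0.8176)
H(p) = 0.6853
C = 1 - 0.6853 = 0.3147 bits/use


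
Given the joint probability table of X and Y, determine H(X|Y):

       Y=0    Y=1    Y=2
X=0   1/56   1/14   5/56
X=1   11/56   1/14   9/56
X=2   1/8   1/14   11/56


H(X|Y) = Σ_y p(y) H(X|Y=y)
  p(Y=0) = 19/56, H(X|Y=0) = 1.2108
  p(Y=1) = 3/14, H(X|Y=1) = 1.5850
  p(Y=2) = 25/56, H(X|Y=2) = 1.5161
H(X|Y) = 0.3393×1.2108 + 0.2143×1.5850 + 0.4464×1.5161 = 1.4273 bits


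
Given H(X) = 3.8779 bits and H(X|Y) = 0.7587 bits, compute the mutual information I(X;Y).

I(X;Y) = H(X) - H(X|Y)
I(X;Y) = 3.8779 - 0.7587 = 3.1192 bits


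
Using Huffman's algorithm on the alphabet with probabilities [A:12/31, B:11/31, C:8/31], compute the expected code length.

Huffman tree construction:
Combine smallest probabilities repeatedly
Resulting codes:
  A: 0 (length 1)
  B: 11 (length 2)
  C: 10 (length 2)
Average length = Σ p(s) × length(s) = 1.6129 bits


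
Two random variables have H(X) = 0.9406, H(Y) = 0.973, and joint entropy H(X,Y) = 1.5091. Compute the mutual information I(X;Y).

I(X;Y) = H(X) + H(Y) - H(X,Y)
I(X;Y) = 0.9406 + 0.973 - 1.5091 = 0.4045 bits


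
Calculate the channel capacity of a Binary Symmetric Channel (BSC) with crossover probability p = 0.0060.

For BSC with error probability p:
C = 1 - H(p) where H(p) is binary entropy
H(0.0060) = -0.0060 × log₂(0.0060) - 0.9940 × log₂(0.9940)
H(p) = 0.0529
C = 1 - 0.0529 = 0.9471 bits/use


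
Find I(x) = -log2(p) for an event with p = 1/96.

Information content I(x) = -log₂(p(x))
I = -log₂(1/96) = -log₂(0.0104)
I = 6.5850 bits


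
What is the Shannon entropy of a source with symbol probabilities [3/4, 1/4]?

H(X) = -Σ p(x) log₂ p(x)
  -3/4 × log₂(3/4) = 0.3113
  -1/4 × log₂(1/4) = 0.5000
H(X) = 0.8113 bits


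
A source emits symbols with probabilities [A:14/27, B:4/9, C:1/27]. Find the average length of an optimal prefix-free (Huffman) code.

Huffman tree construction:
Combine smallest probabilities repeatedly
Resulting codes:
  A: 1 (length 1)
  B: 01 (length 2)
  C: 00 (length 2)
Average length = Σ p(s) × length(s) = 1.4815 bits


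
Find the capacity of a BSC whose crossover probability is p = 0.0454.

For BSC with error probability p:
C = 1 - H(p) where H(p) is binary entropy
H(0.0454) = -0.0454 × log₂(0.0454) - 0.9546 × log₂(0.9546)
H(p) = 0.2665
C = 1 - 0.2665 = 0.7335 bits/use


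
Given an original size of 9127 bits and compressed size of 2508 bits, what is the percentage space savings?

Space savings = (1 - Compressed/Original) × 100%
= (1 - 2508/9127) × 100%
= 72.52%


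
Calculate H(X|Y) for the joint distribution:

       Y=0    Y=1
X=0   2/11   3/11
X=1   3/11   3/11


H(X|Y) = Σ_y p(y) H(X|Y=y)
  p(Y=0) = 5/11, H(X|Y=0) = 0.9710
  p(Y=1) = 6/11, H(X|Y=1) = 1.0000
H(X|Y) = 0.4545×0.9710 + 0.5455×1.0000 = 0.9868 bits


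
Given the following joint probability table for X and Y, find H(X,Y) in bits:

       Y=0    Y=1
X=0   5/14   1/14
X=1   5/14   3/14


H(X,Y) = -Σ p(x,y) log₂ p(x,y)
  p(0,0)=5/14: -0.3571 × log₂(0.3571) = 0.5305
  p(0,1)=1/14: -0.0714 × log₂(0.0714) = 0.2720
  p(1,0)=5/14: -0.3571 × log₂(0.3571) = 0.5305
  p(1,1)=3/14: -0.2143 × log₂(0.2143) = 0.4762
H(X,Y) = 1.8092 bits


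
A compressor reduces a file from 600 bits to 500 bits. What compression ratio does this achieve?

Compression ratio = Original / Compressed
= 600 / 500 = 1.20:1


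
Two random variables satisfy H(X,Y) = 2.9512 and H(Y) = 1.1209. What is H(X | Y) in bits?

Chain rule: H(X,Y) = H(X|Y) + H(Y)
H(X|Y) = H(X,Y) - H(Y) = 2.9512 - 1.1209 = 1.8303 bits


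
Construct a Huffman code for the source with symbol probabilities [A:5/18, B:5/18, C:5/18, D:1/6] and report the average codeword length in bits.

Huffman tree construction:
Combine smallest probabilities repeatedly
Resulting codes:
  A: 01 (length 2)
  B: 10 (length 2)
  C: 11 (length 2)
  D: 00 (length 2)
Average length = Σ p(s) × length(s) = 2.0000 bits


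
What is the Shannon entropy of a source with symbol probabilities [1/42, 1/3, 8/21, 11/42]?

H(X) = -Σ p(x) log₂ p(x)
  -1/42 × log₂(1/42) = 0.1284
  -1/3 × log₂(1/3) = 0.5283
  -8/21 × log₂(8/21) = 0.5304
  -11/42 × log₂(11/42) = 0.5062
H(X) = 1.6933 bits


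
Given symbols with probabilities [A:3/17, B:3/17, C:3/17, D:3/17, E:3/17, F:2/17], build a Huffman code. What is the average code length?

Huffman tree construction:
Combine smallest probabilities repeatedly
Resulting codes:
  A: 101 (length 3)
  B: 110 (length 3)
  C: 111 (length 3)
  D: 00 (length 2)
  E: 01 (length 2)
  F: 100 (length 3)
Average length = Σ p(s) × length(s) = 2.6471 bits


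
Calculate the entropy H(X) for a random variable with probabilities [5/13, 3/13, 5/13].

H(X) = -Σ p(x) log₂ p(x)
  -5/13 × log₂(5/13) = 0.5302
  -3/13 × log₂(3/13) = 0.4882
  -5/13 × log₂(5/13) = 0.5302
H(X) = 1.5486 bits


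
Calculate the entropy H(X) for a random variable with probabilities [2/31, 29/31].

H(X) = -Σ p(x) log₂ p(x)
  -2/31 × log₂(2/31) = 0.2551
  -29/31 × log₂(29/31) = 0.0900
H(X) = 0.3451 bits


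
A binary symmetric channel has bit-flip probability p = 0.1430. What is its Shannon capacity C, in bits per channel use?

For BSC with error probability p:
C = 1 - H(p) where H(p) is binary entropy
H(0.1430) = -0.1430 × log₂(0.1430) - 0.8570 × log₂(0.8570)
H(p) = 0.5920
C = 1 - 0.5920 = 0.4080 bits/use


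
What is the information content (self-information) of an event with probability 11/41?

Information content I(x) = -log₂(p(x))
I = -log₂(11/41) = -log₂(0.2683)
I = 1.8981 bits


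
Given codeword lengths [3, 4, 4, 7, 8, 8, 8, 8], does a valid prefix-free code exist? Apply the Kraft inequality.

Kraft inequality: Σ 2^(-l_i) ≤ 1 for prefix-free code
Calculating: 2^(-3) + 2^(-4) + 2^(-4) + 2^(-7) + 2^(-8) + 2^(-8) + 2^(-8) + 2^(-8)
= 0.125 + 0.0625 + 0.0625 + 0.0078125 + 0.00390625 + 0.00390625 + 0.00390625 + 0.00390625
= 0.2734
Since 0.2734 ≤ 1, prefix-free code exists


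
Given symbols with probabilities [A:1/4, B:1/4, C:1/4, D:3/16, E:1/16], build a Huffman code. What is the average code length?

Huffman tree construction:
Combine smallest probabilities repeatedly
Resulting codes:
  A: 00 (length 2)
  B: 01 (length 2)
  C: 10 (length 2)
  D: 111 (length 3)
  E: 110 (length 3)
Average length = Σ p(s) × length(s) = 2.2500 bits


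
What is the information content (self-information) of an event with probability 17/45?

Information content I(x) = -log₂(p(x))
I = -log₂(17/45) = -log₂(0.3778)
I = 1.4044 bits


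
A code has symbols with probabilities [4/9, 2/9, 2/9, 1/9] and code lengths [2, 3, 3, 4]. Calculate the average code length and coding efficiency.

Average length L = Σ p_i × l_i = 2.6667 bits
Entropy H = 1.8366 bits
Efficiency η = H/L × 100% = 68.87%


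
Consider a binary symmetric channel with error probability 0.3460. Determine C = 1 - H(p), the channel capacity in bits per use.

For BSC with error probability p:
C = 1 - H(p) where H(p) is binary entropy
H(0.3460) = -0.3460 × log₂(0.3460) - 0.6540 × log₂(0.6540)
H(p) = 0.9304
C = 1 - 0.9304 = 0.0696 bits/use


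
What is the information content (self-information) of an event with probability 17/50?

Information content I(x) = -log₂(p(x))
I = -log₂(17/50) = -log₂(0.3400)
I = 1.5564 bits


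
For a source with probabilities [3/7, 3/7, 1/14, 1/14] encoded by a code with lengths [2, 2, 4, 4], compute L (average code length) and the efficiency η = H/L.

Average length L = Σ p_i × l_i = 2.2857 bits
Entropy H = 1.5917 bits
Efficiency η = H/L × 100% = 69.64%


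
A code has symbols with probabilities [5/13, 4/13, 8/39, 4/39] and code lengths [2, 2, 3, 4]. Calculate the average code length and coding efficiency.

Average length L = Σ p_i × l_i = 2.4103 bits
Entropy H = 1.8592 bits
Efficiency η = H/L × 100% = 77.14%


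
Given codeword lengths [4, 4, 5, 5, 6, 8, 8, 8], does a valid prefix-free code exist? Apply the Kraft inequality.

Kraft inequality: Σ 2^(-l_i) ≤ 1 for prefix-free code
Calculating: 2^(-4) + 2^(-4) + 2^(-5) + 2^(-5) + 2^(-6) + 2^(-8) + 2^(-8) + 2^(-8)
= 0.0625 + 0.0625 + 0.03125 + 0.03125 + 0.015625 + 0.00390625 + 0.00390625 + 0.00390625
= 0.2148
Since 0.2148 ≤ 1, prefix-free code exists


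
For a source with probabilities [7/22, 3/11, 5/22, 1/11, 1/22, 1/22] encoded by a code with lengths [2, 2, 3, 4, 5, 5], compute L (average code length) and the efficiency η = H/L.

Average length L = Σ p_i × l_i = 2.6818 bits
Entropy H = 2.2426 bits
Efficiency η = H/L × 100% = 83.62%


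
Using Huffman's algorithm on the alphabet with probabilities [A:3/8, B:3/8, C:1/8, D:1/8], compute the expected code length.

Huffman tree construction:
Combine smallest probabilities repeatedly
Resulting codes:
  A: 11 (length 2)
  B: 0 (length 1)
  C: 100 (length 3)
  D: 101 (length 3)
Average length = Σ p(s) × length(s) = 1.8750 bits


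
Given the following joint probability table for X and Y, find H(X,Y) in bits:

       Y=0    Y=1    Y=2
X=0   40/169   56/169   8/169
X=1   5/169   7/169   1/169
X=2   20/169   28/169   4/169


H(X,Y) = -Σ p(x,y) log₂ p(x,y)
  p(0,0)=40/169: -0.2367 × log₂(0.2367) = 0.4921
  p(0,1)=56/169: -0.3314 × log₂(0.3314) = 0.5280
  p(0,2)=8/169: -0.0473 × log₂(0.0473) = 0.2083
  p(1,0)=5/169: -0.0296 × log₂(0.0296) = 0.1503
  p(1,1)=7/169: -0.0414 × log₂(0.0414) = 0.1903
  p(1,2)=1/169: -0.0059 × log₂(0.0059) = 0.0438
  p(2,0)=20/169: -0.1183 × log₂(0.1183) = 0.3644
  p(2,1)=28/169: -0.1657 × log₂(0.1657) = 0.4297
  p(2,2)=4/169: -0.0237 × log₂(0.0237) = 0.1278
H(X,Y) = 2.5346 bits


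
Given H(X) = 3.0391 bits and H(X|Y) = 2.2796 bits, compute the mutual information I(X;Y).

I(X;Y) = H(X) - H(X|Y)
I(X;Y) = 3.0391 - 2.2796 = 0.7595 bits


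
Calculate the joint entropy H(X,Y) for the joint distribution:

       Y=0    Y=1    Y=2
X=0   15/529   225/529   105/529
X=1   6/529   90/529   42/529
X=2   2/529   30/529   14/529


H(X,Y) = -Σ p(x,y) log₂ p(x,y)
  p(0,0)=15/529: -0.0284 × log₂(0.0284) = 0.1458
  p(0,1)=225/529: -0.4253 × log₂(0.4253) = 0.5246
  p(0,2)=105/529: -0.1985 × log₂(0.1985) = 0.4630
  p(1,0)=6/529: -0.0113 × log₂(0.0113) = 0.0733
  p(1,1)=90/529: -0.1701 × log₂(0.1701) = 0.4347
  p(1,2)=42/529: -0.0794 × log₂(0.0794) = 0.2902
  p(2,0)=2/529: -0.0038 × log₂(0.0038) = 0.0304
  p(2,1)=30/529: -0.0567 × log₂(0.0567) = 0.2348
  p(2,2)=14/529: -0.0265 × log₂(0.0265) = 0.1387
H(X,Y) = 2.3355 bits
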